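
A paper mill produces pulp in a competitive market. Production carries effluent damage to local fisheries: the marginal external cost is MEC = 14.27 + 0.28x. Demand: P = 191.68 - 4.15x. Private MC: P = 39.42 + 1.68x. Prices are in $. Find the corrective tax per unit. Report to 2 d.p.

tax = $20.59 per unit

Social marginal cost = private MC + MEC = 53.69 + 1.96x.
Set SMC = demand: 53.69 + 1.96x = 191.68 - 4.15x → x* = 22.5843.
The Pigouvian tax equals MEC at x*: 14.27 + 0.28×22.5843 = 20.5936.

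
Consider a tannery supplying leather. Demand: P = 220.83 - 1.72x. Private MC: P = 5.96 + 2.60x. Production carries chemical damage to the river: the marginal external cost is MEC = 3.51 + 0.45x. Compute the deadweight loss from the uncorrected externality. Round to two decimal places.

DWL = 70.27

Market equilibrium (private): 5.96 + 2.60x = 220.83 - 1.72x → x_m = 49.7384.
Social marginal cost = private MC + MEC = 9.47 + 3.05x.
Set SMC = demand: 9.47 + 3.05x = 220.83 - 1.72x → x* = 44.3103.
Height of the DWL triangle at x_m is SMC(x_m) − demand(x_m) = MEC(x_m) = 25.8923.
DWL = ½ × 5.4281 × 25.8923 = 70.2730.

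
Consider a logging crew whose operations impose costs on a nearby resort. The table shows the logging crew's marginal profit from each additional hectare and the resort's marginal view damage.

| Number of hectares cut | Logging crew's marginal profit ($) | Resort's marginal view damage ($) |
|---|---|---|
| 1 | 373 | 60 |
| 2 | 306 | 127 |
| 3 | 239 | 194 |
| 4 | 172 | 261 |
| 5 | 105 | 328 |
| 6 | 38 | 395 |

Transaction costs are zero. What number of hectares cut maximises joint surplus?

3

Bargaining reaches the level where marginal profit last exceeds marginal view damage.
That holds through level 3 (239 ≥ 194) but not at 4 (172 < 261).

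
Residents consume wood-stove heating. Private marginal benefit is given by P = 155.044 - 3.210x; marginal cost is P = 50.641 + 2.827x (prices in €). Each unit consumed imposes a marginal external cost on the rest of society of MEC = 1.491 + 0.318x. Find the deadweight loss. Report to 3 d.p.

DWL = €3.845

Market equilibrium (private): 50.641 + 2.827x = 155.044 - 3.210x → x_m = 17.2939.
Social marginal benefit = demand − MEC = 153.553 - 3.528x.
Set SMB = MC: 153.553 - 3.528x = 50.641 + 2.827x → x* = 16.1939.
Height of the DWL triangle at x_m is MC(x_m) − SMB(x_m) = MEC(x_m) = 6.9904.
DWL = ½ × 1.1000 × 6.9904 = 3.8447.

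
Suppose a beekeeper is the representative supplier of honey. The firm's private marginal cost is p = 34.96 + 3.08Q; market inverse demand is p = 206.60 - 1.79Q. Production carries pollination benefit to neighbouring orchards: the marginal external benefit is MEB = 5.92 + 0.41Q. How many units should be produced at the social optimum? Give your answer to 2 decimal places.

Social marginal cost = private MC − MEB = 29.04 + 2.67Q.
Set SMC = demand: 29.04 + 2.67Q = 206.60 - 1.79Q → Q* = 39.8117.

Q* = 39.81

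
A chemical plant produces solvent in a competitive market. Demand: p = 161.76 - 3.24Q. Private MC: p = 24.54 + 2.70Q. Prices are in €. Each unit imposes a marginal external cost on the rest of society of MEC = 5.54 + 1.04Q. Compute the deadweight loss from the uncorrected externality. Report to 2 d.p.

DWL = €62.61

Market equilibrium (private): 24.54 + 2.70Q = 161.76 - 3.24Q → Q_m = 23.1010.
Social marginal cost = private MC + MEC = 30.08 + 3.74Q.
Set SMC = demand: 30.08 + 3.74Q = 161.76 - 3.24Q → Q* = 18.8653.
The welfare-loss triangle has base |Q_m − Q*| and height MEC(Q_m) (the vertical gap between SMC and demand is zero at Q* and MEC at Q_m).
DWL = ½ × 4.2357 × 29.5651 = 62.6144.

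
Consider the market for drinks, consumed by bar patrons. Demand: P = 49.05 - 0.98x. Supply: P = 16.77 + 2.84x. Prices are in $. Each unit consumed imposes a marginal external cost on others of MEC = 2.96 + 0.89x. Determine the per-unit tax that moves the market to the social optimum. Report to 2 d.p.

Social marginal benefit = demand − MEC = 46.09 - 1.87x.
Set SMB = MC: 46.09 - 1.87x = 16.77 + 2.84x → x* = 6.2251.
The Pigouvian tax equals MEC at x*: 2.96 + 0.89×6.2251 = 8.5003.

tax = $8.50 per unit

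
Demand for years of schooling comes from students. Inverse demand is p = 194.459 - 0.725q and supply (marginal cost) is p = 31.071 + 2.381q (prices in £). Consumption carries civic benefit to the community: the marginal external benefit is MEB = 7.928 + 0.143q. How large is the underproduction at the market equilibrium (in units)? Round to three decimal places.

5.214 units

Market equilibrium (private): 31.071 + 2.381q = 194.459 - 0.725q → q_m = 52.6040.
Social marginal benefit = demand + MEB = 202.387 - 0.582q.
Set SMB = MC: 202.387 - 0.582q = 31.071 + 2.381q → q* = 57.8184.
Gap = |52.6040 − 57.8184| = 5.2144.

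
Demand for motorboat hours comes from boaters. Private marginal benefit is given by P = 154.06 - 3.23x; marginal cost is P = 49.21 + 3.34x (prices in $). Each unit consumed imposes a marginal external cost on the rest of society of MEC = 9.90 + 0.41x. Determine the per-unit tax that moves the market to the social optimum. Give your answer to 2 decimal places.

tax = $15.48 per unit

Social marginal benefit = demand − MEC = 144.16 - 3.64x.
Set SMB = MC: 144.16 - 3.64x = 49.21 + 3.34x → x* = 13.6032.
The Pigouvian tax equals MEC at x*: 9.90 + 0.41×13.6032 = 15.4773.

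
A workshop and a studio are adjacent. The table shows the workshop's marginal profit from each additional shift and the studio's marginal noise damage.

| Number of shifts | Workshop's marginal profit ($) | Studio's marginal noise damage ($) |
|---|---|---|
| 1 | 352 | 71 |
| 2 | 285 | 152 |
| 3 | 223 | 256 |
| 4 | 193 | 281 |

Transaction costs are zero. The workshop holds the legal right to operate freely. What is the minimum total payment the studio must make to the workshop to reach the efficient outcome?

Left alone the workshop would choose level 4 (marginal profit stays positive).
Efficient level: k* = 2 (marginal profit ≥ marginal noise damage through 2).
The studio must at least cover the workshop's forgone profit from cutting 4→2: 223 + 193 = 416.

$416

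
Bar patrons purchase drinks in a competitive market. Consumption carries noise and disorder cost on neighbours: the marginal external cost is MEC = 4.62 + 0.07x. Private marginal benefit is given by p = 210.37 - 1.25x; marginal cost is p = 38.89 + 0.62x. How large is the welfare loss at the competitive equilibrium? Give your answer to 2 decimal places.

DWL = 31.41

Market equilibrium (private): 38.89 + 0.62x = 210.37 - 1.25x → x_m = 91.7005.
Social marginal benefit = demand − MEC = 205.75 - 1.32x.
Set SMB = MC: 205.75 - 1.32x = 38.89 + 0.62x → x* = 86.0103.
The welfare-loss triangle has base |x_m − x*| and height MEC(x_m) (the vertical gap between SMB and MC is zero at x* and MEC at x_m).
DWL = ½ × 5.6902 × 11.0390 = 31.4071.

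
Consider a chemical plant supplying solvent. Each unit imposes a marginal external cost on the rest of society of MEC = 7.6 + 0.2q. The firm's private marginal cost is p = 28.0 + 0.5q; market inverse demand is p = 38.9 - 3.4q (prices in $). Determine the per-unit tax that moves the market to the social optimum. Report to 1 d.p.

tax = $7.8 per unit

Social marginal cost = private MC + MEC = 35.6 + 0.7q.
Set SMC = demand: 35.6 + 0.7q = 38.9 - 3.4q → q* = 0.8049.
The Pigouvian tax equals MEC at q*: 7.6 + 0.2×0.8049 = 7.7610.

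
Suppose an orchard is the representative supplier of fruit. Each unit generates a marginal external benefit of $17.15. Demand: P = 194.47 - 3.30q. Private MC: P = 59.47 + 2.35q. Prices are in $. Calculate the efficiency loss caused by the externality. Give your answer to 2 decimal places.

DWL = $26.03

Market equilibrium (private): 59.47 + 2.35q = 194.47 - 3.30q → q_m = 23.8938.
Social marginal cost = private MC − MEB = 42.32 + 2.35q.
Set SMC = demand: 42.32 + 2.35q = 194.47 - 3.30q → q* = 26.9292.
Between q* and q_m the wedge demand − SMC runs linearly from 0 to MEB(q_m), so the loss is a triangle.
DWL = ½ × 3.0354 × 17.1500 = 26.0286.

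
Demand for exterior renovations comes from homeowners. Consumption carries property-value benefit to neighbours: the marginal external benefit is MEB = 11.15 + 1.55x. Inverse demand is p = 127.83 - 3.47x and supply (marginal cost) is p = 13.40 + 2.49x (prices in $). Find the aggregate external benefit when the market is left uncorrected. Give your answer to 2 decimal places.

$499.76

Market equilibrium (private): 13.40 + 2.49x = 127.83 - 3.47x → x_m = 19.1997.
Total external benefit = ∫₀^{x_m} (11.15 + 1.55x) dx = 11.15×19.1997 + ½×1.55×19.1997² = 499.7637.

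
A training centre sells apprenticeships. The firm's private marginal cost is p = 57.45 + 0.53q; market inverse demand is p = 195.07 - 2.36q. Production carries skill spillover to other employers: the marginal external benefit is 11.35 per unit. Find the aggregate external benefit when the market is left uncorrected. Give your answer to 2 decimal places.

Market equilibrium (private): 57.45 + 0.53q = 195.07 - 2.36q → q_m = 47.6194.
Total external benefit = MEB × q_m = 11.35 × 47.6194 = 540.4802.

540.48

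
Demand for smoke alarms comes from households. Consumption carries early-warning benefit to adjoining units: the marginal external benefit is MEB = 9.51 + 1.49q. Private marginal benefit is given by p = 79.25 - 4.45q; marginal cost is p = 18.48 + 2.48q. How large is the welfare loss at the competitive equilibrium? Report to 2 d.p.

DWL = 46.85

Market equilibrium (private): 18.48 + 2.48q = 79.25 - 4.45q → q_m = 8.7691.
Social marginal benefit = demand + MEB = 88.76 - 2.96q.
Set SMB = MC: 88.76 - 2.96q = 18.48 + 2.48q → q* = 12.9191.
The loss is the area between SMB and MC from q* to q_m; with linear curves that's a triangle of height MEB(q_m).
DWL = ½ × 4.1500 × 22.5760 = 46.8452.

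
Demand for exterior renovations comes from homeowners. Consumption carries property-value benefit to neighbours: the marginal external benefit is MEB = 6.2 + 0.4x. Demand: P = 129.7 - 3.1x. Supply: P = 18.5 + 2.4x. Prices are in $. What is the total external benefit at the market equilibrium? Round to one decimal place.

Market equilibrium (private): 18.5 + 2.4x = 129.7 - 3.1x → x_m = 20.2182.
Total external benefit = ∫₀^{x_m} (6.2 + 0.4x) dx = 6.2×20.2182 + ½×0.4×20.2182² = 207.1080.

$207.1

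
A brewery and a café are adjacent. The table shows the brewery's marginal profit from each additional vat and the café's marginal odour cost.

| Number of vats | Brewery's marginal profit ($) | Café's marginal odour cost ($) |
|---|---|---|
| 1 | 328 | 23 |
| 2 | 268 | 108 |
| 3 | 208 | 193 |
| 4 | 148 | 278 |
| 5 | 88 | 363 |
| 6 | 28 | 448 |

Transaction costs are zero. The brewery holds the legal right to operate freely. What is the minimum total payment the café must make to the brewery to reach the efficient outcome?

$264

Left alone the brewery would choose level 6 (marginal profit stays positive).
Efficient level: k* = 3 (marginal profit ≥ marginal odour cost through 3).
The café must at least cover the brewery's forgone profit from cutting 6→3: 148 + 88 + 28 = 264.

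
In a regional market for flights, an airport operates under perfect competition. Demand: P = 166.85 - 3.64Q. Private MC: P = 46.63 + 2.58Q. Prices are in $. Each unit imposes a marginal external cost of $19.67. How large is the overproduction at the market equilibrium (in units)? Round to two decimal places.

Market equilibrium (private): 46.63 + 2.58Q = 166.85 - 3.64Q → Q_m = 19.3280.
Social marginal cost = private MC + MEC = 66.30 + 2.58Q.
Set SMC = demand: 66.30 + 2.58Q = 166.85 - 3.64Q → Q* = 16.1656.
Gap = |19.3280 − 16.1656| = 3.1624.

3.16 units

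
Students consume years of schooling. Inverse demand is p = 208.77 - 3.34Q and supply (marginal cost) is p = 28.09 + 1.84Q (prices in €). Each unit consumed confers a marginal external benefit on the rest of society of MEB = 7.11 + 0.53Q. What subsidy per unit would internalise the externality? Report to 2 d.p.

subsidy = €28.51 per unit

Social marginal benefit = demand + MEB = 215.88 - 2.81Q.
Set SMB = MC: 215.88 - 2.81Q = 28.09 + 1.84Q → Q* = 40.3849.
The Pigouvian subsidy equals MEB at Q*: 7.11 + 0.53×40.3849 = 28.5140.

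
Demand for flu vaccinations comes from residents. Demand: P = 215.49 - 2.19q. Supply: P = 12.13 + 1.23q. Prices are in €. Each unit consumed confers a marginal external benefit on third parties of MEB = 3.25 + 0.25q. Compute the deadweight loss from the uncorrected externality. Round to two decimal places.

Market equilibrium (private): 12.13 + 1.23q = 215.49 - 2.19q → q_m = 59.4620.
Social marginal benefit = demand + MEB = 218.74 - 1.94q.
Set SMB = MC: 218.74 - 1.94q = 12.13 + 1.23q → q* = 65.1767.
The loss is the area between SMB and MC from q* to q_m; with linear curves that's a triangle of height MEB(q_m).
DWL = ½ × 5.7147 × 18.1155 = 51.7623.

DWL = €51.76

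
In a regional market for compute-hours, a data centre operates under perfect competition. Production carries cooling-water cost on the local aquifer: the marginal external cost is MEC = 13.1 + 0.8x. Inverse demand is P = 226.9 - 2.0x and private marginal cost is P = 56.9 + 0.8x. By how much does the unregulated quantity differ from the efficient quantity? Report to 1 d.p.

Market equilibrium (private): 56.9 + 0.8x = 226.9 - 2.0x → x_m = 60.7143.
Social marginal cost = private MC + MEC = 70.0 + 1.6x.
Set SMC = demand: 70.0 + 1.6x = 226.9 - 2.0x → x* = 43.5833.
Gap = |60.7143 − 43.5833| = 17.1310.

17.1 units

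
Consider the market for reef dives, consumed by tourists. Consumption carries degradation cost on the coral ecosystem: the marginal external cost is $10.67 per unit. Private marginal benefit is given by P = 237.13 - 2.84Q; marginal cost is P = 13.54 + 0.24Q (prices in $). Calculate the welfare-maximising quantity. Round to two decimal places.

Q* = 69.13

Social marginal benefit = demand − MEC = 226.46 - 2.84Q.
Set SMB = MC: 226.46 - 2.84Q = 13.54 + 0.24Q → Q* = 69.1299.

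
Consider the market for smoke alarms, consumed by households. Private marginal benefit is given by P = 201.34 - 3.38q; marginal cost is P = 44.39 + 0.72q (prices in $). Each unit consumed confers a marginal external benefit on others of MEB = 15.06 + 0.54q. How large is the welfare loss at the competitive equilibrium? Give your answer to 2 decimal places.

DWL = $179.32

Market equilibrium (private): 44.39 + 0.72q = 201.34 - 3.38q → q_m = 38.2805.
Social marginal benefit = demand + MEB = 216.40 - 2.84q.
Set SMB = MC: 216.40 - 2.84q = 44.39 + 0.72q → q* = 48.3174.
The welfare-loss triangle has base |q_m − q*| and height MEB(q_m) (the vertical gap between SMB and MC is zero at q* and MEB at q_m).
DWL = ½ × 10.0369 × 35.7315 = 179.3167.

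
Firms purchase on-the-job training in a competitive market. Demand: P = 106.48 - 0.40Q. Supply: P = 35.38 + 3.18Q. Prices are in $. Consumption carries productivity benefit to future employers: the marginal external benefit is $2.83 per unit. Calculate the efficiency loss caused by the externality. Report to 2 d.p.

Market equilibrium (private): 35.38 + 3.18Q = 106.48 - 0.40Q → Q_m = 19.8603.
Social marginal benefit = demand + MEB = 109.31 - 0.40Q.
Set SMB = MC: 109.31 - 0.40Q = 35.38 + 3.18Q → Q* = 20.6508.
The welfare-loss triangle has base |Q_m − Q*| and height MEB(Q_m) (the vertical gap between SMB and MC is zero at Q* and MEB at Q_m).
DWL = ½ × 0.7905 × 2.8300 = 1.1186.

DWL = $1.12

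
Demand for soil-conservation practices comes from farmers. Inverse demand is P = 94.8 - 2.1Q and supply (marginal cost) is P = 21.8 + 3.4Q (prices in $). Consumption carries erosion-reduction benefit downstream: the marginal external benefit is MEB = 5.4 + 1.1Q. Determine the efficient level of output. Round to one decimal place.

Q* = 17.8

Social marginal benefit = demand + MEB = 100.2 - Q.
Set SMB = MC: 100.2 - Q = 21.8 + 3.4Q → Q* = 17.8182.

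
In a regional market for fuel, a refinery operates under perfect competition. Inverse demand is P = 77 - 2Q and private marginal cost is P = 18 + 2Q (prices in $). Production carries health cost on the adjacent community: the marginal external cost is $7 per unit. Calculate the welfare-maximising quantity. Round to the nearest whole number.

Social marginal cost = private MC + MEC = 25 + 2Q.
Set SMC = demand: 25 + 2Q = 77 - 2Q → Q* = 13.0000.

Q* = 13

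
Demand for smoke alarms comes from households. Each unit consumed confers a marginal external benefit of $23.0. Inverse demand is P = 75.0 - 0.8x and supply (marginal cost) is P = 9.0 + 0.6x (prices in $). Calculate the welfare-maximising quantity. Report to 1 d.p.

Social marginal benefit = demand + MEB = 98.0 - 0.8x.
Set SMB = MC: 98.0 - 0.8x = 9.0 + 0.6x → x* = 63.5714.

x* = 63.6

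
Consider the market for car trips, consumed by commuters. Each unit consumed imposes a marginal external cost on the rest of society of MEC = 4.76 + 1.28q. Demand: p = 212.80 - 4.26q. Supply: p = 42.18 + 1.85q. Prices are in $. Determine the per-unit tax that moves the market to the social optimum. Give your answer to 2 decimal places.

Social marginal benefit = demand − MEC = 208.04 - 5.54q.
Set SMB = MC: 208.04 - 5.54q = 42.18 + 1.85q → q* = 22.4438.
The Pigouvian tax equals MEC at q*: 4.76 + 1.28×22.4438 = 33.4881.

tax = $33.49 per unit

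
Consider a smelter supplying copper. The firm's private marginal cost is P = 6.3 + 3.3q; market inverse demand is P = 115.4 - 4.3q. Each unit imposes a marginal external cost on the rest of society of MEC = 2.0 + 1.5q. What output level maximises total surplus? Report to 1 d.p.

q* = 11.8

Social marginal cost = private MC + MEC = 8.3 + 4.8q.
Set SMC = demand: 8.3 + 4.8q = 115.4 - 4.3q → q* = 11.7692.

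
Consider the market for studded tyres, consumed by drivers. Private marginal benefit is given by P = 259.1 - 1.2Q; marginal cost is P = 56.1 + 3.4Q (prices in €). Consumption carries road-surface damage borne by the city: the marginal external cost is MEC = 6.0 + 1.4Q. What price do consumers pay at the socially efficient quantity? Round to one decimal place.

P = €219.7

Social marginal benefit = demand − MEC = 253.1 - 2.6Q.
Set SMB = MC: 253.1 - 2.6Q = 56.1 + 3.4Q → Q* = 32.8333.
Consumer price on the demand curve at Q*: 259.1 − 1.2×32.8333 = 219.7000.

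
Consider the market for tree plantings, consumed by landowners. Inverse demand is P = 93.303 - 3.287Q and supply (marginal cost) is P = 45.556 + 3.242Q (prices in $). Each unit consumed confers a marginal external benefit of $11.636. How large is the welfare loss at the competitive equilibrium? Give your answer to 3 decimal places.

Market equilibrium (private): 45.556 + 3.242Q = 93.303 - 3.287Q → Q_m = 7.3131.
Social marginal benefit = demand + MEB = 104.939 - 3.287Q.
Set SMB = MC: 104.939 - 3.287Q = 45.556 + 3.242Q → Q* = 9.0953.
The loss is the area between SMB and MC from Q* to Q_m; with linear curves that's a triangle of height MEB(Q_m).
DWL = ½ × 1.7822 × 11.6360 = 10.3688.

DWL = $10.369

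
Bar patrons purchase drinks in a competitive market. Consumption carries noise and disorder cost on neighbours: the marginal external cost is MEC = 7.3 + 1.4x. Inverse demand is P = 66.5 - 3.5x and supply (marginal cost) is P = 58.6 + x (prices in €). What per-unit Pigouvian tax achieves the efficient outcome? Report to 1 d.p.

Social marginal benefit = demand − MEC = 59.2 - 4.9x.
Set SMB = MC: 59.2 - 4.9x = 58.6 + x → x* = 0.1017.
The Pigouvian tax equals MEC at x*: 7.3 + 1.4×0.1017 = 7.4424.

tax = €7.4 per unit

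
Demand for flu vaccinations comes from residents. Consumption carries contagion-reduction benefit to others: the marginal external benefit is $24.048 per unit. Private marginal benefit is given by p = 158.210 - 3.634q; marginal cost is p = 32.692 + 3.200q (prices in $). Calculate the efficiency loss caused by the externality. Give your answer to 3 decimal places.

DWL = $42.311

Market equilibrium (private): 32.692 + 3.200q = 158.210 - 3.634q → q_m = 18.3667.
Social marginal benefit = demand + MEB = 182.258 - 3.634q.
Set SMB = MC: 182.258 - 3.634q = 32.692 + 3.200q → q* = 21.8856.
The welfare-loss triangle has base |q_m − q*| and height MEB(q_m) (the vertical gap between SMB and MC is zero at q* and MEB at q_m).
DWL = ½ × 3.5189 × 24.0480 = 42.3113.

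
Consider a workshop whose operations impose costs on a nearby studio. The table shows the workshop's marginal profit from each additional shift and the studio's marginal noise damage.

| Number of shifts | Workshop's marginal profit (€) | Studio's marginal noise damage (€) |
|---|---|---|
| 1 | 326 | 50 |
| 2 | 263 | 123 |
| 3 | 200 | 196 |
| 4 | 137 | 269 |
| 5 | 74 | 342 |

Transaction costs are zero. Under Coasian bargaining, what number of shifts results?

Bargaining reaches the level where marginal profit last exceeds marginal noise damage.
That holds through level 3 (200 ≥ 196) but not at 4 (137 < 269).

3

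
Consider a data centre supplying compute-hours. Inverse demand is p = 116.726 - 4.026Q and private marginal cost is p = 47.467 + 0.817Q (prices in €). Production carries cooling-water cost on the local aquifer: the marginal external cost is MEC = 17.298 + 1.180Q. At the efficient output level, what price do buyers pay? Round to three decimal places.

P = €81.993

Social marginal cost = private MC + MEC = 64.765 + 1.997Q.
Set SMC = demand: 64.765 + 1.997Q = 116.726 - 4.026Q → Q* = 8.6271.
Consumer price on the demand curve at Q*: 116.726 − 4.026×8.6271 = 81.9933.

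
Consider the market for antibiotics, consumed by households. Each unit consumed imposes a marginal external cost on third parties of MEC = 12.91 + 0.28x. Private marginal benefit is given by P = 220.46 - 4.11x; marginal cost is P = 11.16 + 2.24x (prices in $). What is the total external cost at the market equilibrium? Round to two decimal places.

$577.62

Market equilibrium (private): 11.16 + 2.24x = 220.46 - 4.11x → x_m = 32.9606.
Total external cost = ∫₀^{x_m} (12.91 + 0.28x) dx = 12.91×32.9606 + ½×0.28×32.9606² = 577.6175.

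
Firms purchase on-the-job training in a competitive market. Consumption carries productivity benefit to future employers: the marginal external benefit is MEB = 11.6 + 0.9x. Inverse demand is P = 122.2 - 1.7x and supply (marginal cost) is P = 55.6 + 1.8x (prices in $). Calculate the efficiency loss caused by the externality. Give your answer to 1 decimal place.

Market equilibrium (private): 55.6 + 1.8x = 122.2 - 1.7x → x_m = 19.0286.
Social marginal benefit = demand + MEB = 133.8 - 0.8x.
Set SMB = MC: 133.8 - 0.8x = 55.6 + 1.8x → x* = 30.0769.
Height of the DWL triangle at x_m is SMB(x_m) − MC(x_m) = MEB(x_m) = 28.7257.
DWL = ½ × 11.0483 × 28.7257 = 158.6851.

DWL = $158.7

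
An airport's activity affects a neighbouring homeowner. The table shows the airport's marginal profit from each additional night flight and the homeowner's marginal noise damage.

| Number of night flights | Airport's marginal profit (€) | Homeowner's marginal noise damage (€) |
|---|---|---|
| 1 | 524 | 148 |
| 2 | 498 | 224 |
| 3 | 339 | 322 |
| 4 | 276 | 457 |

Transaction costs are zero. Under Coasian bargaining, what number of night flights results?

Bargaining reaches the level where marginal profit last exceeds marginal noise damage.
That holds through level 3 (339 ≥ 322) but not at 4 (276 < 457).

3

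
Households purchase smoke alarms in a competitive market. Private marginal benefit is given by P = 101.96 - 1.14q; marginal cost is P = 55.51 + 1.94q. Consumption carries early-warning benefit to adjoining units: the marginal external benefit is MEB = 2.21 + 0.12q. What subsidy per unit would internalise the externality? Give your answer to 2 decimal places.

Social marginal benefit = demand + MEB = 104.17 - 1.02q.
Set SMB = MC: 104.17 - 1.02q = 55.51 + 1.94q → q* = 16.4392.
The Pigouvian subsidy equals MEB at q*: 2.21 + 0.12×16.4392 = 4.1827.

subsidy = 4.18 per unit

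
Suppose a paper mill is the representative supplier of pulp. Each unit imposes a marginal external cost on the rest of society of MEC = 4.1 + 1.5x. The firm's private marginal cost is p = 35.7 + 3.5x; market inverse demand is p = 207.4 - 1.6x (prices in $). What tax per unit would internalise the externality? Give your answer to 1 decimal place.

tax = $42.2 per unit

Social marginal cost = private MC + MEC = 39.8 + 5.0x.
Set SMC = demand: 39.8 + 5.0x = 207.4 - 1.6x → x* = 25.3939.
The Pigouvian tax equals MEC at x*: 4.1 + 1.5×25.3939 = 42.1909.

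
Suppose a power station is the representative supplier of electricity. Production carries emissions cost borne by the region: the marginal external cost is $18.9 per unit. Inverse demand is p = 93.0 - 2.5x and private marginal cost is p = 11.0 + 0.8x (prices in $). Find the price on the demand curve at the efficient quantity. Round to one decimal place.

Social marginal cost = private MC + MEC = 29.9 + 0.8x.
Set SMC = demand: 29.9 + 0.8x = 93.0 - 2.5x → x* = 19.1212.
Consumer price on the demand curve at x*: 93.0 − 2.5×19.1212 = 45.1970.

P = $45.2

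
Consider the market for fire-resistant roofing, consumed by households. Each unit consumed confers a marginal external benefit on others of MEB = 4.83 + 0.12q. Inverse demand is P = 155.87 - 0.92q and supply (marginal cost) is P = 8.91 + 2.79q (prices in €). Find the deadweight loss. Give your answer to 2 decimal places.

Market equilibrium (private): 8.91 + 2.79q = 155.87 - 0.92q → q_m = 39.6119.
Social marginal benefit = demand + MEB = 160.70 - 0.80q.
Set SMB = MC: 160.70 - 0.80q = 8.91 + 2.79q → q* = 42.2813.
The loss is the area between SMB and MC from q* to q_m; with linear curves that's a triangle of height MEB(q_m).
DWL = ½ × 2.6694 × 9.5834 = 12.7910.

DWL = €12.79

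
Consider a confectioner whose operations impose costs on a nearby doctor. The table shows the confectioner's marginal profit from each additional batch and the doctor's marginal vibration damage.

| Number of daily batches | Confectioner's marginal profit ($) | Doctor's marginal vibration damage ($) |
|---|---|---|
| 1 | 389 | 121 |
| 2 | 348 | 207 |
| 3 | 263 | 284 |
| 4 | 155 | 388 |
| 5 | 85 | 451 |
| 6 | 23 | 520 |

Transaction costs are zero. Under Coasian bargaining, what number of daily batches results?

Bargaining reaches the level where marginal profit last exceeds marginal vibration damage.
That holds through level 2 (348 ≥ 207) but not at 3 (263 < 284).

2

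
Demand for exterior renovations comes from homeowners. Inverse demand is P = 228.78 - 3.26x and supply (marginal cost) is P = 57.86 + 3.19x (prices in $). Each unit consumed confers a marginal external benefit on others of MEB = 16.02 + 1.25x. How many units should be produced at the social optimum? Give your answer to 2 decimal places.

Social marginal benefit = demand + MEB = 244.80 - 2.01x.
Set SMB = MC: 244.80 - 2.01x = 57.86 + 3.19x → x* = 35.9500.

x* = 35.95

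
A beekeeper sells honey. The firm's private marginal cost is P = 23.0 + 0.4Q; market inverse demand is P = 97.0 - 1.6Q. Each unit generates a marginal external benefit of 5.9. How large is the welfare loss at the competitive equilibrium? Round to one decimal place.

DWL = 8.7

Market equilibrium (private): 23.0 + 0.4Q = 97.0 - 1.6Q → Q_m = 37.0000.
Social marginal cost = private MC − MEB = 17.1 + 0.4Q.
Set SMC = demand: 17.1 + 0.4Q = 97.0 - 1.6Q → Q* = 39.9500.
Height of the DWL triangle at Q_m is demand(Q_m) − SMC(Q_m) = MEB(Q_m) = 5.9000.
DWL = ½ × 2.9500 × 5.9000 = 8.7025.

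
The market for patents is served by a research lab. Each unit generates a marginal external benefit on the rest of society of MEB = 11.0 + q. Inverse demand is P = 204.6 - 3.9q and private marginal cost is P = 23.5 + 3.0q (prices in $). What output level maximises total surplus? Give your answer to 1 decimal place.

q* = 32.6

Social marginal cost = private MC − MEB = 12.5 + 2.0q.
Set SMC = demand: 12.5 + 2.0q = 204.6 - 3.9q → q* = 32.5593.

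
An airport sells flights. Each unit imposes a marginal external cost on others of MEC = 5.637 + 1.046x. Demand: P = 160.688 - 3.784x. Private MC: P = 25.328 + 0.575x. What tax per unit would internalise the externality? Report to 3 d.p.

Social marginal cost = private MC + MEC = 30.965 + 1.621x.
Set SMC = demand: 30.965 + 1.621x = 160.688 - 3.784x → x* = 24.0006.
The Pigouvian tax equals MEC at x*: 5.637 + 1.046×24.0006 = 30.7416.

tax = 30.742 per unit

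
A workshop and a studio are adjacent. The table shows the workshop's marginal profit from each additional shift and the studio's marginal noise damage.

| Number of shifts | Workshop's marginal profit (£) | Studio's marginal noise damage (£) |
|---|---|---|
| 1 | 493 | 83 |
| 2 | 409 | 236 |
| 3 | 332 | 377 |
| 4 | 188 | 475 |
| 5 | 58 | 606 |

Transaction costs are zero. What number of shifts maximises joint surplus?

Bargaining reaches the level where marginal profit last exceeds marginal noise damage.
That holds through level 2 (409 ≥ 236) but not at 3 (332 < 377).

2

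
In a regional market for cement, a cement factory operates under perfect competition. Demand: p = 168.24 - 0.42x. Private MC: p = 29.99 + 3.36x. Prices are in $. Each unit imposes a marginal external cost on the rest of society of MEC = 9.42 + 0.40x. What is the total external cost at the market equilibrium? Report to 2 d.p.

Market equilibrium (private): 29.99 + 3.36x = 168.24 - 0.42x → x_m = 36.5741.
Total external cost = ∫₀^{x_m} (9.42 + 0.40x) dx = 9.42×36.5741 + ½×0.40×36.5741² = 612.0610.

$612.06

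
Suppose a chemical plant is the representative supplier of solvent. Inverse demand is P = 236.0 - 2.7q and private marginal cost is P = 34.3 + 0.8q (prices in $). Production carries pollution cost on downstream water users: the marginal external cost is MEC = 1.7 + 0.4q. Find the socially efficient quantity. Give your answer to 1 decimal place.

Social marginal cost = private MC + MEC = 36.0 + 1.2q.
Set SMC = demand: 36.0 + 1.2q = 236.0 - 2.7q → q* = 51.2821.

q* = 51.3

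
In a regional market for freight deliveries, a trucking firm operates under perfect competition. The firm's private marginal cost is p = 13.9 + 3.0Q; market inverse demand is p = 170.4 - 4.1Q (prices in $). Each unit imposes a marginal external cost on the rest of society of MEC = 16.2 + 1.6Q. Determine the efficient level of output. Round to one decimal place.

Q* = 16.1

Social marginal cost = private MC + MEC = 30.1 + 4.6Q.
Set SMC = demand: 30.1 + 4.6Q = 170.4 - 4.1Q → Q* = 16.1264.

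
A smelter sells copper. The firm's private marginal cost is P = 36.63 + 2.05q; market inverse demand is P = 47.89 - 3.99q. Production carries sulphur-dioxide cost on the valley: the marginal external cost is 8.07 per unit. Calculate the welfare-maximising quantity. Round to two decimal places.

Social marginal cost = private MC + MEC = 44.70 + 2.05q.
Set SMC = demand: 44.70 + 2.05q = 47.89 - 3.99q → q* = 0.5281.

q* = 0.53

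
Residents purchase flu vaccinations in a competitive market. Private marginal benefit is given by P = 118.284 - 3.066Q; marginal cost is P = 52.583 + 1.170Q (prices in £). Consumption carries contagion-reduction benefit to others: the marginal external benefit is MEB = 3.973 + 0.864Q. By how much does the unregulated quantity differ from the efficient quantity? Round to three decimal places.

Market equilibrium (private): 52.583 + 1.170Q = 118.284 - 3.066Q → Q_m = 15.5102.
Social marginal benefit = demand + MEB = 122.257 - 2.202Q.
Set SMB = MC: 122.257 - 2.202Q = 52.583 + 1.170Q → Q* = 20.6625.
Gap = |15.5102 − 20.6625| = 5.1523.

5.152 units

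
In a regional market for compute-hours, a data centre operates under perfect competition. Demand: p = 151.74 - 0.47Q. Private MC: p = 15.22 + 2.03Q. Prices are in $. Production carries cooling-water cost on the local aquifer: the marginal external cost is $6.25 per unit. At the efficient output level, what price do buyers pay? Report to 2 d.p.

P = $127.25

Social marginal cost = private MC + MEC = 21.47 + 2.03Q.
Set SMC = demand: 21.47 + 2.03Q = 151.74 - 0.47Q → Q* = 52.1080.
Consumer price on the demand curve at Q*: 151.74 − 0.47×52.1080 = 127.2492.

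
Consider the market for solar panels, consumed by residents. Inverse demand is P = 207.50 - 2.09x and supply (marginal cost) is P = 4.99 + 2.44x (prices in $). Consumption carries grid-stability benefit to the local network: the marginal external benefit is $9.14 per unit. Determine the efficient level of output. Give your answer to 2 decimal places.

Social marginal benefit = demand + MEB = 216.64 - 2.09x.
Set SMB = MC: 216.64 - 2.09x = 4.99 + 2.44x → x* = 46.7219.

x* = 46.72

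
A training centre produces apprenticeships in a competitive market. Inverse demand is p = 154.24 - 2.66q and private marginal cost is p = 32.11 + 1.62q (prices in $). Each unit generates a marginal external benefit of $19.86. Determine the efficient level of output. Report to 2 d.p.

q* = 33.18

Social marginal cost = private MC − MEB = 12.25 + 1.62q.
Set SMC = demand: 12.25 + 1.62q = 154.24 - 2.66q → q* = 33.1752.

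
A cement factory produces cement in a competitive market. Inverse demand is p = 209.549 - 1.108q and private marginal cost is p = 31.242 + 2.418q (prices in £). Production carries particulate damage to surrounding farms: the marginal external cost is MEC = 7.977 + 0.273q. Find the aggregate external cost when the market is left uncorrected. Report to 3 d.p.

Market equilibrium (private): 31.242 + 2.418q = 209.549 - 1.108q → q_m = 50.5692.
Total external cost = ∫₀^{q_m} (7.977 + 0.273q) dq = 7.977×50.5692 + ½×0.273×50.5692² = 752.4543.

£752.454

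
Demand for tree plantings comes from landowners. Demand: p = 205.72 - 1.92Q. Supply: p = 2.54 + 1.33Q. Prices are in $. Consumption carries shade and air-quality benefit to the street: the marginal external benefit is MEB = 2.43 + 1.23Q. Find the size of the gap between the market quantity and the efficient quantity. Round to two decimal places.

Market equilibrium (private): 2.54 + 1.33Q = 205.72 - 1.92Q → Q_m = 62.5169.
Social marginal benefit = demand + MEB = 208.15 - 0.69Q.
Set SMB = MC: 208.15 - 0.69Q = 2.54 + 1.33Q → Q* = 101.7871.
Gap = |62.5169 − 101.7871| = 39.2702.

39.27 units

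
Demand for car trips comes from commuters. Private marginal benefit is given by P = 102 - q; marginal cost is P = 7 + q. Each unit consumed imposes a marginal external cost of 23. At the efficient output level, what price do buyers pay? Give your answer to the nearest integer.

Social marginal benefit = demand − MEC = 79 - q.
Set SMB = MC: 79 - q = 7 + q → q* = 36.0000.
Consumer price on the demand curve at q*: 102 − 1×36.0000 = 66.0000.

P = 66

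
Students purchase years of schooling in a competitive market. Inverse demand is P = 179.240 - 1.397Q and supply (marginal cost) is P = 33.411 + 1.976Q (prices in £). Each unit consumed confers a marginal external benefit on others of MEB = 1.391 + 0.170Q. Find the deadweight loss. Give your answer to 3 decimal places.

DWL = £11.927

Market equilibrium (private): 33.411 + 1.976Q = 179.240 - 1.397Q → Q_m = 43.2342.
Social marginal benefit = demand + MEB = 180.631 - 1.227Q.
Set SMB = MC: 180.631 - 1.227Q = 33.411 + 1.976Q → Q* = 45.9632.
The loss is the area between SMB and MC from Q* to Q_m; with linear curves that's a triangle of height MEB(Q_m).
DWL = ½ × 2.7290 × 8.7408 = 11.9268.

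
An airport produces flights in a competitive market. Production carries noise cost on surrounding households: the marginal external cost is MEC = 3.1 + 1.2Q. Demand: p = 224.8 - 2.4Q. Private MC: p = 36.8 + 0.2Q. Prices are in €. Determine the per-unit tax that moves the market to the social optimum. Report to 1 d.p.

Social marginal cost = private MC + MEC = 39.9 + 1.4Q.
Set SMC = demand: 39.9 + 1.4Q = 224.8 - 2.4Q → Q* = 48.6579.
The Pigouvian tax equals MEC at Q*: 3.1 + 1.2×48.6579 = 61.4895.

tax = €61.5 per unit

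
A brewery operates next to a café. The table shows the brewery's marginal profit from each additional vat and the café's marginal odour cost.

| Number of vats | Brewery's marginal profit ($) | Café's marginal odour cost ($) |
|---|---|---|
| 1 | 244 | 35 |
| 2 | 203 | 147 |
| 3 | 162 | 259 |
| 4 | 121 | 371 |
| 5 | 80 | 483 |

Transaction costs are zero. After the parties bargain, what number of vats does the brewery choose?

Bargaining reaches the level where marginal profit last exceeds marginal odour cost.
That holds through level 2 (203 ≥ 147) but not at 3 (162 < 259).

2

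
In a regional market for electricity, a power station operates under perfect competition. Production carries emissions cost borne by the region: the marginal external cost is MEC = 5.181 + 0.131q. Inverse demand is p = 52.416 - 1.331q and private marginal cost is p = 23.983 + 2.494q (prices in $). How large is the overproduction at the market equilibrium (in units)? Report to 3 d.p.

Market equilibrium (private): 23.983 + 2.494q = 52.416 - 1.331q → q_m = 7.4335.
Social marginal cost = private MC + MEC = 29.164 + 2.625q.
Set SMC = demand: 29.164 + 2.625q = 52.416 - 1.331q → q* = 5.8777.
Gap = |7.4335 − 5.8777| = 1.5558.

1.556 units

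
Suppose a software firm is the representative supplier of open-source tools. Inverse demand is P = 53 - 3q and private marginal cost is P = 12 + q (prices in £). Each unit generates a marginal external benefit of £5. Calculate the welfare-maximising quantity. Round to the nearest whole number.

Social marginal cost = private MC − MEB = 7 + q.
Set SMC = demand: 7 + q = 53 - 3q → q* = 11.5000.

q* = 12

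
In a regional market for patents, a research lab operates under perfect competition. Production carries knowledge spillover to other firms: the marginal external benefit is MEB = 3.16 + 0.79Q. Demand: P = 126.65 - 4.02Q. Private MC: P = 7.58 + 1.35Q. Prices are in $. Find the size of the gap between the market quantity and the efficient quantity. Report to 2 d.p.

Market equilibrium (private): 7.58 + 1.35Q = 126.65 - 4.02Q → Q_m = 22.1732.
Social marginal cost = private MC − MEB = 4.42 + 0.56Q.
Set SMC = demand: 4.42 + 0.56Q = 126.65 - 4.02Q → Q* = 26.6878.
Gap = |22.1732 − 26.6878| = 4.5146.

4.51 units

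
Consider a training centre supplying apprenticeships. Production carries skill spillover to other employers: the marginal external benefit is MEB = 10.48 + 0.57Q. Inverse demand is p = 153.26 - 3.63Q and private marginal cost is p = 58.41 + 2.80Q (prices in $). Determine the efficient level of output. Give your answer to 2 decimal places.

Social marginal cost = private MC − MEB = 47.93 + 2.23Q.
Set SMC = demand: 47.93 + 2.23Q = 153.26 - 3.63Q → Q* = 17.9744.

Q* = 17.97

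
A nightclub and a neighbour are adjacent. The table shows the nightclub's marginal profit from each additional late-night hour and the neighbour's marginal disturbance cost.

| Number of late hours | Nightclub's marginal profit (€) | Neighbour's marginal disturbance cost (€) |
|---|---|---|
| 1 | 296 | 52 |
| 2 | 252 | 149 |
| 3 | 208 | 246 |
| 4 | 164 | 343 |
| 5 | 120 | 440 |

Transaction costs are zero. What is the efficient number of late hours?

Bargaining reaches the level where marginal profit last exceeds marginal disturbance cost.
That holds through level 2 (252 ≥ 149) but not at 3 (208 < 246).

2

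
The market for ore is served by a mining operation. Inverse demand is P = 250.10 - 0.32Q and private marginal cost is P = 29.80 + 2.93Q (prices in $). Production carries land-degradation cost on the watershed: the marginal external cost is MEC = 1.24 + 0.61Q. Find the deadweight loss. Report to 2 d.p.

DWL = $234.95

Market equilibrium (private): 29.80 + 2.93Q = 250.10 - 0.32Q → Q_m = 67.7846.
Social marginal cost = private MC + MEC = 31.04 + 3.54Q.
Set SMC = demand: 31.04 + 3.54Q = 250.10 - 0.32Q → Q* = 56.7513.
The loss is the area between SMC and demand from Q* to Q_m; with linear curves that's a triangle of height MEC(Q_m).
DWL = ½ × 11.0333 × 42.5886 = 234.9464.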